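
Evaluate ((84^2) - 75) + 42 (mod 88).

(84)^2 ≡ 16 (mod 88)
16 - 75 = -59 ≡ 29 (mod 88)
29 + 42 = 71

71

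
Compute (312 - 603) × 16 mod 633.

312 - 603 = -291 ≡ 342 (mod 633)
342 × 16 = 5472 ≡ 408 (mod 633)

408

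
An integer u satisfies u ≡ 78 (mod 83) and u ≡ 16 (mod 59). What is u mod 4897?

83⁻¹ mod 59: 83·32 ≡ 1 (mod 59), so 83⁻¹ ≡ 32.
u = 78 + 83·((16 − 78)·32 mod 59) = 78 + 83·22 = 1904.
Check: 1904 mod 83 = 78, 1904 mod 59 = 16. ✓

1904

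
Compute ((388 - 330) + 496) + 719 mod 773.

500

388 - 330 = 58
58 + 496 = 554
554 + 719 = 1273 ≡ 500 (mod 773)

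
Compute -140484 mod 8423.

-140484 = -17×8423 + 2707, so -140484 ≡ 2707 (mod 8423).

2707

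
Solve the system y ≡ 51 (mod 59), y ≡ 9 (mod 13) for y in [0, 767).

59⁻¹ mod 13: 59×2 ≡ 1 (mod 13), so 59⁻¹ ≡ 2.
y = 51 + 59×((9 − 51)×2 mod 13) = 51 + 59×7 = 464.

464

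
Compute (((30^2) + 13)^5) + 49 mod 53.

(30)^2 ≡ 52 (mod 53)
52 + 13 = 65 ≡ 12 (mod 53)
(12)^5 ≡ 50 (mod 53)
50 + 49 = 99 ≡ 46 (mod 53)

46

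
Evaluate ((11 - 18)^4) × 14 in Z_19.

11 - 18 = -7 ≡ 12 (mod 19)
(12)^4 ≡ 7 (mod 19)
7 × 14 = 98 ≡ 3 (mod 19)

3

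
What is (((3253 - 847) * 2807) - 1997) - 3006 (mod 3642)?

13

3253 - 847 = 2406
2406 * 2807 = 6753642 ≡ 1374 (mod 3642)
1374 - 1997 = -623 ≡ 3019 (mod 3642)
3019 - 3006 = 13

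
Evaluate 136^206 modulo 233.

144

136^1 ≡ 136 (mod 233)
136^2 ≡ 136^2 = 18496 ≡ 89 (mod 233)
136^4 ≡ 89^2 = 7921 ≡ 232 (mod 233)
136^8 ≡ 232^2 = 53824 ≡ 1 (mod 233)
136^16 ≡ 1^2 = 1 (mod 233)
136^32 ≡ 1^2 = 1 (mod 233)
136^64 ≡ 1^2 = 1 (mod 233)
136^128 ≡ 1^2 = 1 (mod 233)
136^206 = 136^128 × 136^64 × 136^8 × 136^4 × 136^2 ≡ 1 × 1 × 1 × 232 × 89 (mod 233).
Accumulate the product:
1 × 1 = 1
1 × 1 = 1
1 × 232 = 232
232 × 89 = 20648 ≡ 144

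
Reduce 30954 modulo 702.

66

30954 = 44×702 + 66, so 30954 ≡ 66 (mod 702).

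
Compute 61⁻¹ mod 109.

By the extended Euclidean algorithm:
109 = 1×61 + 48
61 = 1×48 + 13
48 = 3×13 + 9
13 = 1×9 + 4
9 = 2×4 + 1
4 = 4×1 + 0
gcd(61, 109) = 1, so the inverse exists.
Bézout: 1 = 14×109 − 25×61.
So 61⁻¹ ≡ −25 ≡ 84 (mod 109).

84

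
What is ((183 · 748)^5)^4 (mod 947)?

493

183 · 748 = 136884 ≡ 516 (mod 947)
(516)^5 ≡ 804 (mod 947)
(804)^4 ≡ 493 (mod 947)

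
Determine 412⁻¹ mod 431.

431 = 1*412 + 19
412 = 21*19 + 13
19 = 1*13 + 6
13 = 2*6 + 1
6 = 6*1 + 0
gcd(412, 431) = 1, so the inverse exists.
Bézout: 1 = −65*431 + 68*412.
So 412⁻¹ ≡ 68 (mod 431).

68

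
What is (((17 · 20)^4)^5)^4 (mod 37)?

17 · 20 = 340 ≡ 7 (mod 37)
(7)^4 ≡ 33 (mod 37)
(33)^5 ≡ 12 (mod 37)
(12)^4 ≡ 16 (mod 37)

16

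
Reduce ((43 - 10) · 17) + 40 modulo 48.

25

43 - 10 = 33
33 · 17 = 561 ≡ 33 (mod 48)
33 + 40 = 73 ≡ 25 (mod 48)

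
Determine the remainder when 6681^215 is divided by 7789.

215 in binary is 11010111, i.e. 215 = 128 + 64 + 16 + 4 + 2 + 1.
6681^1 ≡ 6681 (mod 7789)
6681^2 ≡ 6681^2 = 44635761 ≡ 4791 (mod 7789)
6681^4 ≡ 4791^2 = 22953681 ≡ 7287 (mod 7789)
6681^8 ≡ 7287^2 = 53100369 ≡ 2756 (mod 7789)
6681^16 ≡ 2756^2 = 7595536 ≡ 1261 (mod 7789)
6681^32 ≡ 1261^2 = 1590121 ≡ 1165 (mod 7789)
6681^64 ≡ 1165^2 = 1357225 ≡ 1939 (mod 7789)
6681^128 ≡ 1939^2 = 3759721 ≡ 5423 (mod 7789)
6681^215 = 6681^128 * 6681^64 * 6681^16 * 6681^4 * 6681^2 * 6681^1 ≡ 5423 * 1939 * 1261 * 7287 * 4791 * 6681 (mod 7789).
Accumulate the product:
5423 * 1939 = 10515197 ≡ 47
47 * 1261 = 59267 ≡ 4744
4744 * 7287 = 34569528 ≡ 1946
1946 * 4791 = 9323286 ≡ 7642
7642 * 6681 = 51056202 ≡ 7096

7096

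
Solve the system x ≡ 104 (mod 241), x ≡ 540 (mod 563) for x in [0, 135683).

241⁻¹ mod 563: 241×278 ≡ 1 (mod 563), so 241⁻¹ ≡ 278.
x = 104 + 241×((540 − 104)×278 mod 563) = 104 + 241×163 = 39387.

39387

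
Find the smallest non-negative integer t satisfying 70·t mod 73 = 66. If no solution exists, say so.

51

gcd(70, 73) = 1, so a unique solution mod 73 exists.
70⁻¹ ≡ 24 (mod 73).
t ≡ 24·66 ≡ 51 (mod 73).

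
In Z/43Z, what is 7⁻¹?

37

43 = 6×7 + 1
7 = 7×1 + 0
gcd(7, 43) = 1, so the inverse exists.
Back-substitute for 1:
1 = 1×43 − 6×7
So 7⁻¹ ≡ −6 ≡ 37 (mod 43).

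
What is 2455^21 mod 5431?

3302

Compute successive squares:
21 in binary is 10101, i.e. 21 = 16 + 4 + 1.
2455^1 ≡ 2455 (mod 5431)
2455^2 ≡ 2455^2 = 6027025 ≡ 4046 (mod 5431)
2455^4 ≡ 4046^2 = 16370116 ≡ 1082 (mod 5431)
2455^8 ≡ 1082^2 = 1170724 ≡ 3059 (mod 5431)
2455^16 ≡ 3059^2 = 9357481 ≡ 5299 (mod 5431)
2455^21 = 2455^16 * 2455^4 * 2455^1 ≡ 5299 * 1082 * 2455 (mod 5431).
Accumulate the product:
5299 * 1082 = 5733518 ≡ 3813
3813 * 2455 = 9360915 ≡ 3302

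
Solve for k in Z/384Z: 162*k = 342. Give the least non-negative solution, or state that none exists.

gcd(162, 384) = 6, and 6 | 342, so solutions exist.
Divide through by 6: 27*k ≡ 57 (mod 64).
27⁻¹ ≡ 19 (mod 64).
k ≡ 19*57 ≡ 59 (mod 64).
The smallest non-negative solution is k = 59.

59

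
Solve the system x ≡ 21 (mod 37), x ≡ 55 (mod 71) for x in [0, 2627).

2611

37⁻¹ mod 71: 37×48 ≡ 1 (mod 71), so 37⁻¹ ≡ 48.
x = 21 + 37×((55 − 21)×48 mod 71) = 21 + 37×70 = 2611.
Check: 2611 mod 37 = 21, 2611 mod 71 = 55. ✓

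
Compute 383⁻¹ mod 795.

137

By the extended Euclidean algorithm:
795 = 2·383 + 29
383 = 13·29 + 6
29 = 4·6 + 5
6 = 1·5 + 1
5 = 5·1 + 0
gcd(383, 795) = 1, so the inverse exists.
Bézout: 1 = −66·795 + 137·383.
So 383⁻¹ ≡ 137 (mod 795).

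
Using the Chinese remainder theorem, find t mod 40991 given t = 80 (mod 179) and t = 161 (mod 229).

31763

179⁻¹ mod 229: 179*87 ≡ 1 (mod 229), so 179⁻¹ ≡ 87.
t = 80 + 179*((161 − 80)*87 mod 229) = 80 + 179*177 = 31763.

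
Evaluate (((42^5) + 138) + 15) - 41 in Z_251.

162

(42)^5 ≡ 50 (mod 251)
50 + 138 = 188
188 + 15 = 203
203 - 41 = 162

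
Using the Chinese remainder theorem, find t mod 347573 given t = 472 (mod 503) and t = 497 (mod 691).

503⁻¹ mod 691: 503*555 ≡ 1 (mod 691), so 503⁻¹ ≡ 555.
t = 472 + 503*((497 − 472)*555 mod 691) = 472 + 503*55 = 28137.

28137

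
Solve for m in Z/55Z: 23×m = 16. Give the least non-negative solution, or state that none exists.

27

gcd(23, 55) = 1, so a unique solution mod 55 exists.
23⁻¹ ≡ 12 (mod 55).
m ≡ 12×16 ≡ 27 (mod 55).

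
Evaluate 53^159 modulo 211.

79

159 in binary is 10011111, i.e. 159 = 128 + 16 + 8 + 4 + 2 + 1.
53^1 ≡ 53 (mod 211)
53^2 ≡ 53^2 = 2809 ≡ 66 (mod 211)
53^4 ≡ 66^2 = 4356 ≡ 136 (mod 211)
53^8 ≡ 136^2 = 18496 ≡ 139 (mod 211)
53^16 ≡ 139^2 = 19321 ≡ 120 (mod 211)
53^32 ≡ 120^2 = 14400 ≡ 52 (mod 211)
53^64 ≡ 52^2 = 2704 ≡ 172 (mod 211)
53^128 ≡ 172^2 = 29584 ≡ 44 (mod 211)
53^159 = 53^128 * 53^16 * 53^8 * 53^4 * 53^2 * 53^1 ≡ 44 * 120 * 139 * 136 * 66 * 53 (mod 211).
Accumulate the product:
44 * 120 = 5280 ≡ 5
5 * 139 = 695 ≡ 62
62 * 136 = 8432 ≡ 203
203 * 66 = 13398 ≡ 105
105 * 53 = 5565 ≡ 79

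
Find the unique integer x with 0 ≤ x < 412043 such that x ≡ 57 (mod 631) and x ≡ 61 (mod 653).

631⁻¹ mod 653: 631*89 ≡ 1 (mod 653), so 631⁻¹ ≡ 89.
x = 57 + 631*((61 − 57)*89 mod 653) = 57 + 631*356 = 224693.

224693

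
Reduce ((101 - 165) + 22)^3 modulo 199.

139

101 - 165 = -64 ≡ 135 (mod 199)
135 + 22 = 157
(157)^3 ≡ 139 (mod 199)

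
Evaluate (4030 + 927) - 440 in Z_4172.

4030 + 927 = 4957 ≡ 785 (mod 4172)
785 - 440 = 345

345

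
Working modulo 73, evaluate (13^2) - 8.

15

(13)^2 ≡ 23 (mod 73)
23 - 8 = 15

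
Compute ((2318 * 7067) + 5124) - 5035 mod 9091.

2318 * 7067 = 16381306 ≡ 8415 (mod 9091)
8415 + 5124 = 13539 ≡ 4448 (mod 9091)
4448 - 5035 = -587 ≡ 8504 (mod 9091)

8504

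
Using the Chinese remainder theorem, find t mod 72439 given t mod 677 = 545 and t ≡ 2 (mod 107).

677⁻¹ mod 107: 677·52 ≡ 1 (mod 107), so 677⁻¹ ≡ 52.
t = 545 + 677·((2 − 545)·52 mod 107) = 545 + 677·12 = 8669.

8669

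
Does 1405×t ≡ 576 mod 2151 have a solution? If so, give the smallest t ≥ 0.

gcd(1405, 2151) = 1, so a unique solution mod 2151 exists.
1405⁻¹ ≡ 1162 (mod 2151).
t ≡ 1162×576 ≡ 351 (mod 2151).

351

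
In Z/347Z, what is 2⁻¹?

347 = 173·2 + 1
2 = 2·1 + 0
gcd(2, 347) = 1, so the inverse exists.
Bézout: 1 = 1·347 − 173·2.
So 2⁻¹ ≡ −173 ≡ 174 (mod 347).

174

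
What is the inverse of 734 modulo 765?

By the extended Euclidean algorithm:
765 = 1×734 + 31
734 = 23×31 + 21
31 = 1×21 + 10
21 = 2×10 + 1
10 = 10×1 + 0
gcd(734, 765) = 1, so the inverse exists.
Back-substitute for 1:
1 = 1×21 − 2×10
  = −2×31 + 3×21
  = 3×734 − 71×31
  = −71×765 + 74×734
So 734⁻¹ ≡ 74 (mod 765).

74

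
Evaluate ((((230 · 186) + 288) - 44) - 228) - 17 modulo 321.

86

230 · 186 = 42780 ≡ 87 (mod 321)
87 + 288 = 375 ≡ 54 (mod 321)
54 - 44 = 10
10 - 228 = -218 ≡ 103 (mod 321)
103 - 17 = 86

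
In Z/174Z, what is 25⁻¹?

Apply the Euclidean algorithm and back-substitute:
174 = 6×25 + 24
25 = 1×24 + 1
24 = 24×1 + 0
gcd(25, 174) = 1, so the inverse exists.
Back-substitute for 1:
1 = 1×25 − 1×24
  = −1×174 + 7×25
So 25⁻¹ ≡ 7 (mod 174).

7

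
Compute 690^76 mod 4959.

76 in binary is 1001100, i.e. 76 = 64 + 8 + 4.
690^1 ≡ 690 (mod 4959)
690^2 ≡ 690^2 = 476100 ≡ 36 (mod 4959)
690^4 ≡ 36^2 = 1296 (mod 4959)
690^8 ≡ 1296^2 = 1679616 ≡ 3474 (mod 4959)
690^16 ≡ 3474^2 = 12068676 ≡ 3429 (mod 4959)
690^32 ≡ 3429^2 = 11758041 ≡ 252 (mod 4959)
690^64 ≡ 252^2 = 63504 ≡ 3996 (mod 4959)
690^76 = 690^64 * 690^8 * 690^4 ≡ 3996 * 3474 * 1296 (mod 4959).
Accumulate the product:
3996 * 3474 = 13882104 ≡ 1863
1863 * 1296 = 2414448 ≡ 4374

4374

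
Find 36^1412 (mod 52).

Using repeated squaring:
1412 in binary is 10110000100, i.e. 1412 = 1024 + 256 + 128 + 4.
36^1 ≡ 36 (mod 52)
36^2 ≡ 36^2 = 1296 ≡ 48 (mod 52)
36^4 ≡ 48^2 = 2304 ≡ 16 (mod 52)
36^8 ≡ 16^2 = 256 ≡ 48 (mod 52)
36^16 ≡ 48^2 = 2304 ≡ 16 (mod 52)
36^32 ≡ 16^2 = 256 ≡ 48 (mod 52)
36^64 ≡ 48^2 = 2304 ≡ 16 (mod 52)
36^128 ≡ 16^2 = 256 ≡ 48 (mod 52)
36^256 ≡ 48^2 = 2304 ≡ 16 (mod 52)
36^512 ≡ 16^2 = 256 ≡ 48 (mod 52)
36^1024 ≡ 48^2 = 2304 ≡ 16 (mod 52)
36^1412 = 36^1024 · 36^256 · 36^128 · 36^4 ≡ 16 · 16 · 48 · 16 (mod 52).
Accumulate the product:
16 · 16 = 256 ≡ 48
48 · 48 = 2304 ≡ 16
16 · 16 = 256 ≡ 48

48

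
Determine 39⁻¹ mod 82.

Apply the Euclidean algorithm and back-substitute:
82 = 2·39 + 4
39 = 9·4 + 3
4 = 1·3 + 1
3 = 3·1 + 0
gcd(39, 82) = 1, so the inverse exists.
Bézout: 1 = 10·82 − 21·39.
So 39⁻¹ ≡ −21 ≡ 61 (mod 82).

61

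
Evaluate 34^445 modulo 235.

34^1 ≡ 34 (mod 235)
34^2 ≡ 34^2 = 1156 ≡ 216 (mod 235)
34^4 ≡ 216^2 = 46656 ≡ 126 (mod 235)
34^8 ≡ 126^2 = 15876 ≡ 131 (mod 235)
34^16 ≡ 131^2 = 17161 ≡ 6 (mod 235)
34^32 ≡ 6^2 = 36 (mod 235)
34^64 ≡ 36^2 = 1296 ≡ 121 (mod 235)
34^128 ≡ 121^2 = 14641 ≡ 71 (mod 235)
34^256 ≡ 71^2 = 5041 ≡ 106 (mod 235)
34^445 = 34^256 · 34^128 · 34^32 · 34^16 · 34^8 · 34^4 · 34^1 ≡ 106 · 71 · 36 · 6 · 131 · 126 · 34 (mod 235).
Accumulate the product:
106 · 71 = 7526 ≡ 6
6 · 36 = 216
216 · 6 = 1296 ≡ 121
121 · 131 = 15851 ≡ 106
106 · 126 = 13356 ≡ 196
196 · 34 = 6664 ≡ 84

84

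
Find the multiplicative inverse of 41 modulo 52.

33

52 = 1*41 + 11
41 = 3*11 + 8
11 = 1*8 + 3
8 = 2*3 + 2
3 = 1*2 + 1
2 = 2*1 + 0
gcd(41, 52) = 1, so the inverse exists.
Bézout: 1 = 15*52 − 19*41.
So 41⁻¹ ≡ −19 ≡ 33 (mod 52).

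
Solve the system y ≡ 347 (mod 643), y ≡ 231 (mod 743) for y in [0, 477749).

421512

643⁻¹ mod 743: 643*52 ≡ 1 (mod 743), so 643⁻¹ ≡ 52.
y = 347 + 643*((231 − 347)*52 mod 743) = 347 + 643*655 = 421512.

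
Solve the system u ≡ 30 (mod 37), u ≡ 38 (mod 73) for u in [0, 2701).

37⁻¹ mod 73: 37*2 ≡ 1 (mod 73), so 37⁻¹ ≡ 2.
u = 30 + 37*((38 − 30)*2 mod 73) = 30 + 37*16 = 622.

622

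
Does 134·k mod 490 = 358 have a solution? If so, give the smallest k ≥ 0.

gcd(134, 490) = 2, and 2 | 358, so solutions exist.
Divide through by 2: 67·k mod 245 = 179.
67⁻¹ ≡ 128 (mod 245).
k ≡ 128·179 ≡ 127 (mod 245).
The smallest non-negative solution is k = 127.

127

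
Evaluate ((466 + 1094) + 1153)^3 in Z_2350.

466 + 1094 = 1560
1560 + 1153 = 2713 ≡ 363 (mod 2350)
(363)^3 ≡ 247 (mod 2350)

247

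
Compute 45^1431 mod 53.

8

Using repeated squaring:
1431 in binary is 10110010111, i.e. 1431 = 1024 + 256 + 128 + 16 + 4 + 2 + 1.
45^1 ≡ 45 (mod 53)
45^2 ≡ 45^2 = 2025 ≡ 11 (mod 53)
45^4 ≡ 11^2 = 121 ≡ 15 (mod 53)
45^8 ≡ 15^2 = 225 ≡ 13 (mod 53)
45^16 ≡ 13^2 = 169 ≡ 10 (mod 53)
45^32 ≡ 10^2 = 100 ≡ 47 (mod 53)
45^64 ≡ 47^2 = 2209 ≡ 36 (mod 53)
45^128 ≡ 36^2 = 1296 ≡ 24 (mod 53)
45^256 ≡ 24^2 = 576 ≡ 46 (mod 53)
45^512 ≡ 46^2 = 2116 ≡ 49 (mod 53)
45^1024 ≡ 49^2 = 2401 ≡ 16 (mod 53)
45^1431 = 45^1024 · 45^256 · 45^128 · 45^16 · 45^4 · 45^2 · 45^1 ≡ 16 · 46 · 24 · 10 · 15 · 11 · 45 (mod 53).
Accumulate the product:
16 · 46 = 736 ≡ 47
47 · 24 = 1128 ≡ 15
15 · 10 = 150 ≡ 44
44 · 15 = 660 ≡ 24
24 · 11 = 264 ≡ 52
52 · 45 = 2340 ≡ 8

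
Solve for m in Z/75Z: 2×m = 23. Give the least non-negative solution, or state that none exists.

49

gcd(2, 75) = 1, so a unique solution mod 75 exists.
2⁻¹ ≡ 38 (mod 75).
m ≡ 38×23 ≡ 49 (mod 75).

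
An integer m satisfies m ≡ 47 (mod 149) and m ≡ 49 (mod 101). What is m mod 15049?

11967

149⁻¹ mod 101: 149*40 ≡ 1 (mod 101), so 149⁻¹ ≡ 40.
m = 47 + 149*((49 − 47)*40 mod 101) = 47 + 149*80 = 11967.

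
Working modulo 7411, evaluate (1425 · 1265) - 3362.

5801

1425 · 1265 = 1802625 ≡ 1752 (mod 7411)
1752 - 3362 = -1610 ≡ 5801 (mod 7411)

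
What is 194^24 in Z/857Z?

24 in binary is 11000, i.e. 24 = 16 + 8.
194^1 ≡ 194 (mod 857)
194^2 ≡ 194^2 = 37636 ≡ 785 (mod 857)
194^4 ≡ 785^2 = 616225 ≡ 42 (mod 857)
194^8 ≡ 42^2 = 1764 ≡ 50 (mod 857)
194^16 ≡ 50^2 = 2500 ≡ 786 (mod 857)
194^24 = 194^16 × 194^8 ≡ 786 × 50 (mod 857).
786 × 50 = 39300 ≡ 735 (mod 857).

735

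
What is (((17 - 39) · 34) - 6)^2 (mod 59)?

51

17 - 39 = -22 ≡ 37 (mod 59)
37 · 34 = 1258 ≡ 19 (mod 59)
19 - 6 = 13
(13)^2 ≡ 51 (mod 59)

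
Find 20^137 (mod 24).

137 in binary is 10001001, i.e. 137 = 128 + 8 + 1.
20^1 ≡ 20 (mod 24)
20^2 ≡ 20^2 = 400 ≡ 16 (mod 24)
20^4 ≡ 16^2 = 256 ≡ 16 (mod 24)
20^8 ≡ 16^2 = 256 ≡ 16 (mod 24)
20^16 ≡ 16^2 = 256 ≡ 16 (mod 24)
20^32 ≡ 16^2 = 256 ≡ 16 (mod 24)
20^64 ≡ 16^2 = 256 ≡ 16 (mod 24)
20^128 ≡ 16^2 = 256 ≡ 16 (mod 24)
20^137 = 20^128 * 20^8 * 20^1 ≡ 16 * 16 * 20 (mod 24).
Accumulate the product:
16 * 16 = 256 ≡ 16
16 * 20 = 320 ≡ 8

8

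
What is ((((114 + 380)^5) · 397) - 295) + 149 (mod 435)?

114 + 380 = 494 ≡ 59 (mod 435)
(59)^5 ≡ 59 (mod 435)
59 · 397 = 23423 ≡ 368 (mod 435)
368 - 295 = 73
73 + 149 = 222

222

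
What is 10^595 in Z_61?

Using repeated squaring:
10^1 ≡ 10 (mod 61)
10^2 ≡ 10^2 = 100 ≡ 39 (mod 61)
10^4 ≡ 39^2 = 1521 ≡ 57 (mod 61)
10^8 ≡ 57^2 = 3249 ≡ 16 (mod 61)
10^16 ≡ 16^2 = 256 ≡ 12 (mod 61)
10^32 ≡ 12^2 = 144 ≡ 22 (mod 61)
10^64 ≡ 22^2 = 484 ≡ 57 (mod 61)
10^128 ≡ 57^2 = 3249 ≡ 16 (mod 61)
10^256 ≡ 16^2 = 256 ≡ 12 (mod 61)
10^512 ≡ 12^2 = 144 ≡ 22 (mod 61)
10^595 = 10^512 * 10^64 * 10^16 * 10^2 * 10^1 ≡ 22 * 57 * 12 * 39 * 10 (mod 61).
Accumulate the product:
22 * 57 = 1254 ≡ 34
34 * 12 = 408 ≡ 42
42 * 39 = 1638 ≡ 52
52 * 10 = 520 ≡ 32

32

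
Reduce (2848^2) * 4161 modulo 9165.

(2848)^2 ≡ 79 (mod 9165)
79 * 4161 = 328719 ≡ 7944 (mod 9165)

7944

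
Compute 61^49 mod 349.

Compute successive squares:
61^1 ≡ 61 (mod 349)
61^2 ≡ 61^2 = 3721 ≡ 231 (mod 349)
61^4 ≡ 231^2 = 53361 ≡ 313 (mod 349)
61^8 ≡ 313^2 = 97969 ≡ 249 (mod 349)
61^16 ≡ 249^2 = 62001 ≡ 228 (mod 349)
61^32 ≡ 228^2 = 51984 ≡ 332 (mod 349)
61^49 = 61^32 * 61^16 * 61^1 ≡ 332 * 228 * 61 (mod 349).
Accumulate the product:
332 * 228 = 75696 ≡ 312
312 * 61 = 19032 ≡ 186

186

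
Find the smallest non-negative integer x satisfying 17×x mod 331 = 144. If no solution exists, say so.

gcd(17, 331) = 1, so a unique solution mod 331 exists.
17⁻¹ ≡ 39 (mod 331).
x ≡ 39×144 ≡ 320 (mod 331).

320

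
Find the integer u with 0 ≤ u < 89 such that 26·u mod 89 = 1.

89 = 3*26 + 11
26 = 2*11 + 4
11 = 2*4 + 3
4 = 1*3 + 1
3 = 3*1 + 0
gcd(26, 89) = 1, so the inverse exists.
Bézout: 1 = −7*89 + 24*26.
So 26⁻¹ ≡ 24 (mod 89).

24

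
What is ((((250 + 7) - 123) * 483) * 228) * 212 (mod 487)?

304

250 + 7 = 257
257 - 123 = 134
134 * 483 = 64722 ≡ 438 (mod 487)
438 * 228 = 99864 ≡ 29 (mod 487)
29 * 212 = 6148 ≡ 304 (mod 487)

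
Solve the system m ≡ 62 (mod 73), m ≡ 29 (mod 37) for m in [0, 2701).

2471

73⁻¹ mod 37: 73·36 ≡ 1 (mod 37), so 73⁻¹ ≡ 36.
m = 62 + 73·((29 − 62)·36 mod 37) = 62 + 73·33 = 2471.
Check: 2471 mod 73 = 62, 2471 mod 37 = 29. ✓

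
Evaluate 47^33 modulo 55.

27

Using repeated squaring:
33 in binary is 100001, i.e. 33 = 32 + 1.
47^1 ≡ 47 (mod 55)
47^2 ≡ 47^2 = 2209 ≡ 9 (mod 55)
47^4 ≡ 9^2 = 81 ≡ 26 (mod 55)
47^8 ≡ 26^2 = 676 ≡ 16 (mod 55)
47^16 ≡ 16^2 = 256 ≡ 36 (mod 55)
47^32 ≡ 36^2 = 1296 ≡ 31 (mod 55)
47^33 = 47^32 · 47^1 ≡ 31 · 47 (mod 55).
31 · 47 = 1457 ≡ 27 (mod 55).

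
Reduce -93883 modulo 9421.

-93883 = -10*9421 + 327, so -93883 ≡ 327 (mod 9421).

327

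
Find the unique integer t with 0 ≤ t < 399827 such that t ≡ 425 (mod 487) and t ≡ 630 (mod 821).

487⁻¹ mod 821: 487×381 ≡ 1 (mod 821), so 487⁻¹ ≡ 381.
t = 425 + 487×((630 − 425)×381 mod 821) = 425 + 487×110 = 53995.

53995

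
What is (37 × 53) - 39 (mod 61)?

37 × 53 = 1961 ≡ 9 (mod 61)
9 - 39 = -30 ≡ 31 (mod 61)

31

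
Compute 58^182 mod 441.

214

182 in binary is 10110110, i.e. 182 = 128 + 32 + 16 + 4 + 2.
58^1 ≡ 58 (mod 441)
58^2 ≡ 58^2 = 3364 ≡ 277 (mod 441)
58^4 ≡ 277^2 = 76729 ≡ 436 (mod 441)
58^8 ≡ 436^2 = 190096 ≡ 25 (mod 441)
58^16 ≡ 25^2 = 625 ≡ 184 (mod 441)
58^32 ≡ 184^2 = 33856 ≡ 340 (mod 441)
58^64 ≡ 340^2 = 115600 ≡ 58 (mod 441)
58^128 ≡ 58^2 = 3364 ≡ 277 (mod 441)
58^182 = 58^128 · 58^32 · 58^16 · 58^4 · 58^2 ≡ 277 · 340 · 184 · 436 · 277 (mod 441).
Accumulate the product:
277 · 340 = 94180 ≡ 247
247 · 184 = 45448 ≡ 25
25 · 436 = 10900 ≡ 316
316 · 277 = 87532 ≡ 214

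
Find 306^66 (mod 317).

Using repeated squaring:
66 in binary is 1000010, i.e. 66 = 64 + 2.
306^1 ≡ 306 (mod 317)
306^2 ≡ 306^2 = 93636 ≡ 121 (mod 317)
306^4 ≡ 121^2 = 14641 ≡ 59 (mod 317)
306^8 ≡ 59^2 = 3481 ≡ 311 (mod 317)
306^16 ≡ 311^2 = 96721 ≡ 36 (mod 317)
306^32 ≡ 36^2 = 1296 ≡ 28 (mod 317)
306^64 ≡ 28^2 = 784 ≡ 150 (mod 317)
306^66 = 306^64 × 306^2 ≡ 150 × 121 (mod 317).
150 × 121 = 18150 ≡ 81 (mod 317).

81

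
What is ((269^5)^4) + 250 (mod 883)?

99

(269)^5 ≡ 797 (mod 883)
(797)^4 ≡ 732 (mod 883)
732 + 250 = 982 ≡ 99 (mod 883)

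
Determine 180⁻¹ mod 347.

By the extended Euclidean algorithm:
347 = 1×180 + 167
180 = 1×167 + 13
167 = 12×13 + 11
13 = 1×11 + 2
11 = 5×2 + 1
2 = 2×1 + 0
gcd(180, 347) = 1, so the inverse exists.
Back-substitute for 1:
1 = 1×11 − 5×2
  = −5×13 + 6×11
  = 6×167 − 77×13
  = −77×180 + 83×167
  = 83×347 − 160×180
So 180⁻¹ ≡ −160 ≡ 187 (mod 347).

187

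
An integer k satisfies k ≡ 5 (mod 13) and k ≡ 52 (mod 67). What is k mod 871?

655

13⁻¹ mod 67: 13*31 ≡ 1 (mod 67), so 13⁻¹ ≡ 31.
k = 5 + 13*((52 − 5)*31 mod 67) = 5 + 13*50 = 655.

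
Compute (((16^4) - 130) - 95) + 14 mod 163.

125

(16)^4 ≡ 10 (mod 163)
10 - 130 = -120 ≡ 43 (mod 163)
43 - 95 = -52 ≡ 111 (mod 163)
111 + 14 = 125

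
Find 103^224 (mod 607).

Using repeated squaring:
224 in binary is 11100000, i.e. 224 = 128 + 64 + 32.
103^1 ≡ 103 (mod 607)
103^2 ≡ 103^2 = 10609 ≡ 290 (mod 607)
103^4 ≡ 290^2 = 84100 ≡ 334 (mod 607)
103^8 ≡ 334^2 = 111556 ≡ 475 (mod 607)
103^16 ≡ 475^2 = 225625 ≡ 428 (mod 607)
103^32 ≡ 428^2 = 183184 ≡ 477 (mod 607)
103^64 ≡ 477^2 = 227529 ≡ 511 (mod 607)
103^128 ≡ 511^2 = 261121 ≡ 111 (mod 607)
103^224 = 103^128 × 103^64 × 103^32 ≡ 111 × 511 × 477 (mod 607).
Accumulate the product:
111 × 511 = 56721 ≡ 270
270 × 477 = 128790 ≡ 106

106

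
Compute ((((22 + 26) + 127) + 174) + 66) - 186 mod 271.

229

22 + 26 = 48
48 + 127 = 175
175 + 174 = 349 ≡ 78 (mod 271)
78 + 66 = 144
144 - 186 = -42 ≡ 229 (mod 271)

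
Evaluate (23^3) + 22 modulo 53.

52

(23)^3 ≡ 30 (mod 53)
30 + 22 = 52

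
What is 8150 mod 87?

59

8150 = 93*87 + 59, so 8150 ≡ 59 (mod 87).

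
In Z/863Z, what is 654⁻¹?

By the extended Euclidean algorithm:
863 = 1*654 + 209
654 = 3*209 + 27
209 = 7*27 + 20
27 = 1*20 + 7
20 = 2*7 + 6
7 = 1*6 + 1
6 = 6*1 + 0
gcd(654, 863) = 1, so the inverse exists.
Bézout: 1 = −97*863 + 128*654.
So 654⁻¹ ≡ 128 (mod 863).

128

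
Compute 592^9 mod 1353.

16

By square-and-multiply:
9 in binary is 1001, i.e. 9 = 8 + 1.
592^1 ≡ 592 (mod 1353)
592^2 ≡ 592^2 = 350464 ≡ 37 (mod 1353)
592^4 ≡ 37^2 = 1369 ≡ 16 (mod 1353)
592^8 ≡ 16^2 = 256 (mod 1353)
592^9 = 592^8 × 592^1 ≡ 256 × 592 (mod 1353).
256 × 592 = 151552 ≡ 16 (mod 1353).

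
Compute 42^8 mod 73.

4

Using repeated squaring:
42^1 ≡ 42 (mod 73)
42^2 ≡ 42^2 = 1764 ≡ 12 (mod 73)
42^4 ≡ 12^2 = 144 ≡ 71 (mod 73)
42^8 ≡ 71^2 = 5041 ≡ 4 (mod 73)
So 42^8 ≡ 4 (mod 73).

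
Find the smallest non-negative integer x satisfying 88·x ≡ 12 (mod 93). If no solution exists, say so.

72

gcd(88, 93) = 1, so a unique solution mod 93 exists.
88⁻¹ ≡ 37 (mod 93).
x ≡ 37·12 ≡ 72 (mod 93).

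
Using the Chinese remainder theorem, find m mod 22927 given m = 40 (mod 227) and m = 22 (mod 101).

16384

227⁻¹ mod 101: 227·97 ≡ 1 (mod 101), so 227⁻¹ ≡ 97.
m = 40 + 227·((22 − 40)·97 mod 101) = 40 + 227·72 = 16384.
Check: 16384 mod 227 = 40, 16384 mod 101 = 22. ✓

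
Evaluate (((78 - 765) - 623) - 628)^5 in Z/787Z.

594

78 - 765 = -687 ≡ 100 (mod 787)
100 - 623 = -523 ≡ 264 (mod 787)
264 - 628 = -364 ≡ 423 (mod 787)
(423)^5 ≡ 594 (mod 787)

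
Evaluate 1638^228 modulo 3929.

940

By square-and-multiply:
228 in binary is 11100100, i.e. 228 = 128 + 64 + 32 + 4.
1638^1 ≡ 1638 (mod 3929)
1638^2 ≡ 1638^2 = 2683044 ≡ 3466 (mod 3929)
1638^4 ≡ 3466^2 = 12013156 ≡ 2203 (mod 3929)
1638^8 ≡ 2203^2 = 4853209 ≡ 894 (mod 3929)
1638^16 ≡ 894^2 = 799236 ≡ 1649 (mod 3929)
1638^32 ≡ 1649^2 = 2719201 ≡ 333 (mod 3929)
1638^64 ≡ 333^2 = 110889 ≡ 877 (mod 3929)
1638^128 ≡ 877^2 = 769129 ≡ 2974 (mod 3929)
1638^228 = 1638^128 × 1638^64 × 1638^32 × 1638^4 ≡ 2974 × 877 × 333 × 2203 (mod 3929).
Accumulate the product:
2974 × 877 = 2608198 ≡ 3271
3271 × 333 = 1089243 ≡ 910
910 × 2203 = 2004730 ≡ 940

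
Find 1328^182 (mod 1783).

182 in binary is 10110110, i.e. 182 = 128 + 32 + 16 + 4 + 2.
1328^1 ≡ 1328 (mod 1783)
1328^2 ≡ 1328^2 = 1763584 ≡ 197 (mod 1783)
1328^4 ≡ 197^2 = 38809 ≡ 1366 (mod 1783)
1328^8 ≡ 1366^2 = 1865956 ≡ 938 (mod 1783)
1328^16 ≡ 938^2 = 879844 ≡ 825 (mod 1783)
1328^32 ≡ 825^2 = 680625 ≡ 1302 (mod 1783)
1328^64 ≡ 1302^2 = 1695204 ≡ 1354 (mod 1783)
1328^128 ≡ 1354^2 = 1833316 ≡ 392 (mod 1783)
1328^182 = 1328^128 * 1328^32 * 1328^16 * 1328^4 * 1328^2 ≡ 392 * 1302 * 825 * 1366 * 197 (mod 1783).
Accumulate the product:
392 * 1302 = 510384 ≡ 446
446 * 825 = 367950 ≡ 652
652 * 1366 = 890632 ≡ 915
915 * 197 = 180255 ≡ 172

172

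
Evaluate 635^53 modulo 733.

635^1 ≡ 635 (mod 733)
635^2 ≡ 635^2 = 403225 ≡ 75 (mod 733)
635^4 ≡ 75^2 = 5625 ≡ 494 (mod 733)
635^8 ≡ 494^2 = 244036 ≡ 680 (mod 733)
635^16 ≡ 680^2 = 462400 ≡ 610 (mod 733)
635^32 ≡ 610^2 = 372100 ≡ 469 (mod 733)
635^53 = 635^32 * 635^16 * 635^4 * 635^1 ≡ 469 * 610 * 494 * 635 (mod 733).
Accumulate the product:
469 * 610 = 286090 ≡ 220
220 * 494 = 108680 ≡ 196
196 * 635 = 124460 ≡ 583

583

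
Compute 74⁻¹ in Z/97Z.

Apply the Euclidean algorithm and back-substitute:
97 = 1·74 + 23
74 = 3·23 + 5
23 = 4·5 + 3
5 = 1·3 + 2
3 = 1·2 + 1
2 = 2·1 + 0
gcd(74, 97) = 1, so the inverse exists.
Bézout: 1 = 29·97 − 38·74.
So 74⁻¹ ≡ −38 ≡ 59 (mod 97).

59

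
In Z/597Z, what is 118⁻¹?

511

597 = 5·118 + 7
118 = 16·7 + 6
7 = 1·6 + 1
6 = 6·1 + 0
gcd(118, 597) = 1, so the inverse exists.
Back-substitute for 1:
1 = 1·7 − 1·6
  = −1·118 + 17·7
  = 17·597 − 86·118
So 118⁻¹ ≡ −86 ≡ 511 (mod 597).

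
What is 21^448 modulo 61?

13

21^1 ≡ 21 (mod 61)
21^2 ≡ 21^2 = 441 ≡ 14 (mod 61)
21^4 ≡ 14^2 = 196 ≡ 13 (mod 61)
21^8 ≡ 13^2 = 169 ≡ 47 (mod 61)
21^16 ≡ 47^2 = 2209 ≡ 13 (mod 61)
21^32 ≡ 13^2 = 169 ≡ 47 (mod 61)
21^64 ≡ 47^2 = 2209 ≡ 13 (mod 61)
21^128 ≡ 13^2 = 169 ≡ 47 (mod 61)
21^256 ≡ 47^2 = 2209 ≡ 13 (mod 61)
21^448 = 21^256 × 21^128 × 21^64 ≡ 13 × 47 × 13 (mod 61).
Accumulate the product:
13 × 47 = 611 ≡ 1
1 × 13 = 13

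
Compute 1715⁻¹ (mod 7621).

Run the extended Euclidean algorithm:
7621 = 4×1715 + 761
1715 = 2×761 + 193
761 = 3×193 + 182
193 = 1×182 + 11
182 = 16×11 + 6
11 = 1×6 + 5
6 = 1×5 + 1
5 = 5×1 + 0
gcd(1715, 7621) = 1, so the inverse exists.
Back-substitute for 1:
1 = 1×6 − 1×5
  = −1×11 + 2×6
  = 2×182 − 33×11
  = −33×193 + 35×182
  = 35×761 − 138×193
  = −138×1715 + 311×761
  = 311×7621 − 1382×1715
So 1715⁻¹ ≡ −1382 ≡ 6239 (mod 7621).

6239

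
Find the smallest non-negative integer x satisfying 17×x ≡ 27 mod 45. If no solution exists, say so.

gcd(17, 45) = 1, so a unique solution mod 45 exists.
17⁻¹ ≡ 8 (mod 45).
x ≡ 8×27 ≡ 36 (mod 45).

36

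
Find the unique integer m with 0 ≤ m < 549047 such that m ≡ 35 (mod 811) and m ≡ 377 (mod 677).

272531

811⁻¹ mod 677: 811×96 ≡ 1 (mod 677), so 811⁻¹ ≡ 96.
m = 35 + 811×((377 − 35)×96 mod 677) = 35 + 811×336 = 272531.
Check: 272531 mod 811 = 35, 272531 mod 677 = 377. ✓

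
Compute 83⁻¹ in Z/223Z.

By the extended Euclidean algorithm:
223 = 2×83 + 57
83 = 1×57 + 26
57 = 2×26 + 5
26 = 5×5 + 1
5 = 5×1 + 0
gcd(83, 223) = 1, so the inverse exists.
Back-substitute for 1:
1 = 1×26 − 5×5
  = −5×57 + 11×26
  = 11×83 − 16×57
  = −16×223 + 43×83
So 83⁻¹ ≡ 43 (mod 223).

43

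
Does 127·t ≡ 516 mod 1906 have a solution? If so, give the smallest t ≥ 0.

gcd(127, 1906) = 1, so a unique solution mod 1906 exists.
127⁻¹ ≡ 1891 (mod 1906).
t ≡ 1891·516 ≡ 1790 (mod 1906).

1790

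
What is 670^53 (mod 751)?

By square-and-multiply:
53 in binary is 110101, i.e. 53 = 32 + 16 + 4 + 1.
670^1 ≡ 670 (mod 751)
670^2 ≡ 670^2 = 448900 ≡ 553 (mod 751)
670^4 ≡ 553^2 = 305809 ≡ 152 (mod 751)
670^8 ≡ 152^2 = 23104 ≡ 574 (mod 751)
670^16 ≡ 574^2 = 329476 ≡ 538 (mod 751)
670^32 ≡ 538^2 = 289444 ≡ 309 (mod 751)
670^53 = 670^32 × 670^16 × 670^4 × 670^1 ≡ 309 × 538 × 152 × 670 (mod 751).
Accumulate the product:
309 × 538 = 166242 ≡ 271
271 × 152 = 41192 ≡ 638
638 × 670 = 427460 ≡ 141

141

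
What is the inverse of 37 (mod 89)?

77

89 = 2*37 + 15
37 = 2*15 + 7
15 = 2*7 + 1
7 = 7*1 + 0
gcd(37, 89) = 1, so the inverse exists.
Back-substitute for 1:
1 = 1*15 − 2*7
  = −2*37 + 5*15
  = 5*89 − 12*37
So 37⁻¹ ≡ −12 ≡ 77 (mod 89).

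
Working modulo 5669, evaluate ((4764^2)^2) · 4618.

5144

(4764)^2 ≡ 2689 (mod 5669)
(2689)^2 ≡ 2746 (mod 5669)
2746 · 4618 = 12681028 ≡ 5144 (mod 5669)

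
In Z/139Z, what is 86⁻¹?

118

Run the extended Euclidean algorithm:
139 = 1×86 + 53
86 = 1×53 + 33
53 = 1×33 + 20
33 = 1×20 + 13
20 = 1×13 + 7
13 = 1×7 + 6
7 = 1×6 + 1
6 = 6×1 + 0
gcd(86, 139) = 1, so the inverse exists.
Bézout: 1 = 13×139 − 21×86.
So 86⁻¹ ≡ −21 ≡ 118 (mod 139).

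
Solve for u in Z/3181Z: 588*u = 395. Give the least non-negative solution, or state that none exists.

gcd(588, 3181) = 1, so a unique solution mod 3181 exists.
588⁻¹ ≡ 2851 (mod 3181).
u ≡ 2851*395 ≡ 71 (mod 3181).

71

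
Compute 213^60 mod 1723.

213^1 ≡ 213 (mod 1723)
213^2 ≡ 213^2 = 45369 ≡ 571 (mod 1723)
213^4 ≡ 571^2 = 326041 ≡ 394 (mod 1723)
213^8 ≡ 394^2 = 155236 ≡ 166 (mod 1723)
213^16 ≡ 166^2 = 27556 ≡ 1711 (mod 1723)
213^32 ≡ 1711^2 = 2927521 ≡ 144 (mod 1723)
213^60 = 213^32 * 213^16 * 213^8 * 213^4 ≡ 144 * 1711 * 166 * 394 (mod 1723).
Accumulate the product:
144 * 1711 = 246384 ≡ 1718
1718 * 166 = 285188 ≡ 893
893 * 394 = 351842 ≡ 350

350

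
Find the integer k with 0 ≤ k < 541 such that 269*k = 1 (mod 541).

Run the extended Euclidean algorithm:
541 = 2·269 + 3
269 = 89·3 + 2
3 = 1·2 + 1
2 = 2·1 + 0
gcd(269, 541) = 1, so the inverse exists.
Bézout: 1 = 90·541 − 181·269.
So 269⁻¹ ≡ −181 ≡ 360 (mod 541).

360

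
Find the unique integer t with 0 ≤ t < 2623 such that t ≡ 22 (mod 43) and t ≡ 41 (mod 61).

43⁻¹ mod 61: 43·44 ≡ 1 (mod 61), so 43⁻¹ ≡ 44.
t = 22 + 43·((41 − 22)·44 mod 61) = 22 + 43·43 = 1871.
Check: 1871 mod 43 = 22, 1871 mod 61 = 41. ✓

1871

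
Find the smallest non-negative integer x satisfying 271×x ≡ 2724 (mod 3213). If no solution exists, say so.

591

gcd(271, 3213) = 1, so a unique solution mod 3213 exists.
271⁻¹ ≡ 1648 (mod 3213).
x ≡ 1648×2724 ≡ 591 (mod 3213).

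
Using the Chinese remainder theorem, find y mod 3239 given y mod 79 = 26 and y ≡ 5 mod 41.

79⁻¹ mod 41: 79×27 ≡ 1 (mod 41), so 79⁻¹ ≡ 27.
y = 26 + 79×((5 − 26)×27 mod 41) = 26 + 79×7 = 579.
Check: 579 mod 79 = 26, 579 mod 41 = 5. ✓

579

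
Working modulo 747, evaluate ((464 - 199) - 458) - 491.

464 - 199 = 265
265 - 458 = -193 ≡ 554 (mod 747)
554 - 491 = 63

63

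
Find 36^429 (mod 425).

66

429 in binary is 110101101, i.e. 429 = 256 + 128 + 32 + 8 + 4 + 1.
36^1 ≡ 36 (mod 425)
36^2 ≡ 36^2 = 1296 ≡ 21 (mod 425)
36^4 ≡ 21^2 = 441 ≡ 16 (mod 425)
36^8 ≡ 16^2 = 256 (mod 425)
36^16 ≡ 256^2 = 65536 ≡ 86 (mod 425)
36^32 ≡ 86^2 = 7396 ≡ 171 (mod 425)
36^64 ≡ 171^2 = 29241 ≡ 341 (mod 425)
36^128 ≡ 341^2 = 116281 ≡ 256 (mod 425)
36^256 ≡ 256^2 = 65536 ≡ 86 (mod 425)
36^429 = 36^256 * 36^128 * 36^32 * 36^8 * 36^4 * 36^1 ≡ 86 * 256 * 171 * 256 * 16 * 36 (mod 425).
Accumulate the product:
86 * 256 = 22016 ≡ 341
341 * 171 = 58311 ≡ 86
86 * 256 = 22016 ≡ 341
341 * 16 = 5456 ≡ 356
356 * 36 = 12816 ≡ 66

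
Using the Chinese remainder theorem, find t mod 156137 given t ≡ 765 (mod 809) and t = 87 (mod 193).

70339

809⁻¹ mod 193: 809×120 ≡ 1 (mod 193), so 809⁻¹ ≡ 120.
t = 765 + 809×((87 − 765)×120 mod 193) = 765 + 809×86 = 70339.
Check: 70339 mod 809 = 765, 70339 mod 193 = 87. ✓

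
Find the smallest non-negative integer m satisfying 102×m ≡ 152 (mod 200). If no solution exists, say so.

76

gcd(102, 200) = 2, and 2 | 152, so solutions exist.
Divide through by 2: 51×m ≡ 76 mod 100.
51⁻¹ ≡ 51 (mod 100).
m ≡ 51×76 ≡ 76 (mod 100).
The smallest non-negative solution is m = 76.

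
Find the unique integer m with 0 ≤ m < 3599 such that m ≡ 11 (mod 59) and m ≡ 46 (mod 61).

778

59⁻¹ mod 61: 59·30 ≡ 1 (mod 61), so 59⁻¹ ≡ 30.
m = 11 + 59·((46 − 11)·30 mod 61) = 11 + 59·13 = 778.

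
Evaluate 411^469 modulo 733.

By square-and-multiply:
469 in binary is 111010101, i.e. 469 = 256 + 128 + 64 + 16 + 4 + 1.
411^1 ≡ 411 (mod 733)
411^2 ≡ 411^2 = 168921 ≡ 331 (mod 733)
411^4 ≡ 331^2 = 109561 ≡ 344 (mod 733)
411^8 ≡ 344^2 = 118336 ≡ 323 (mod 733)
411^16 ≡ 323^2 = 104329 ≡ 243 (mod 733)
411^32 ≡ 243^2 = 59049 ≡ 409 (mod 733)
411^64 ≡ 409^2 = 167281 ≡ 157 (mod 733)
411^128 ≡ 157^2 = 24649 ≡ 460 (mod 733)
411^256 ≡ 460^2 = 211600 ≡ 496 (mod 733)
411^469 = 411^256 · 411^128 · 411^64 · 411^16 · 411^4 · 411^1 ≡ 496 · 460 · 157 · 243 · 344 · 411 (mod 733).
Accumulate the product:
496 · 460 = 228160 ≡ 197
197 · 157 = 30929 ≡ 143
143 · 243 = 34749 ≡ 298
298 · 344 = 102512 ≡ 625
625 · 411 = 256875 ≡ 325

325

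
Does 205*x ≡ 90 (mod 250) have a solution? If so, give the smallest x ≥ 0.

gcd(205, 250) = 5, and 5 | 90, so solutions exist.
Divide through by 5: 41*x ≡ 18 mod 50.
41⁻¹ ≡ 11 (mod 50).
x ≡ 11*18 ≡ 48 (mod 50).
The smallest non-negative solution is x = 48.

48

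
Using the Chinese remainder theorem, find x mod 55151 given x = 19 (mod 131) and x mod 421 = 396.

16394

131⁻¹ mod 421: 131*45 ≡ 1 (mod 421), so 131⁻¹ ≡ 45.
x = 19 + 131*((396 − 19)*45 mod 421) = 19 + 131*125 = 16394.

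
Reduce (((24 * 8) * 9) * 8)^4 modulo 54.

0

24 * 8 = 192 ≡ 30 (mod 54)
30 * 9 = 270 ≡ 0 (mod 54)
0 * 8 = 0
(0)^4 ≡ 0 (mod 54)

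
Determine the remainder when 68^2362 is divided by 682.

Using repeated squaring:
2362 in binary is 100100111010, i.e. 2362 = 2048 + 256 + 32 + 16 + 8 + 2.
68^1 ≡ 68 (mod 682)
68^2 ≡ 68^2 = 4624 ≡ 532 (mod 682)
68^4 ≡ 532^2 = 283024 ≡ 676 (mod 682)
68^8 ≡ 676^2 = 456976 ≡ 36 (mod 682)
68^16 ≡ 36^2 = 1296 ≡ 614 (mod 682)
68^32 ≡ 614^2 = 376996 ≡ 532 (mod 682)
68^64 ≡ 532^2 = 283024 ≡ 676 (mod 682)
68^128 ≡ 676^2 = 456976 ≡ 36 (mod 682)
68^256 ≡ 36^2 = 1296 ≡ 614 (mod 682)
68^512 ≡ 614^2 = 376996 ≡ 532 (mod 682)
68^1024 ≡ 532^2 = 283024 ≡ 676 (mod 682)
68^2048 ≡ 676^2 = 456976 ≡ 36 (mod 682)
68^2362 = 68^2048 · 68^256 · 68^32 · 68^16 · 68^8 · 68^2 ≡ 36 · 614 · 532 · 614 · 36 · 532 (mod 682).
Accumulate the product:
36 · 614 = 22104 ≡ 280
280 · 532 = 148960 ≡ 284
284 · 614 = 174376 ≡ 466
466 · 36 = 16776 ≡ 408
408 · 532 = 217056 ≡ 180

180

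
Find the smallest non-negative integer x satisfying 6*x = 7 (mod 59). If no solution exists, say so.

gcd(6, 59) = 1, so a unique solution mod 59 exists.
6⁻¹ ≡ 10 (mod 59).
x ≡ 10*7 ≡ 11 (mod 59).

11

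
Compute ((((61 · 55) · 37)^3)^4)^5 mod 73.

61 · 55 = 3355 ≡ 70 (mod 73)
70 · 37 = 2590 ≡ 35 (mod 73)
(35)^3 ≡ 24 (mod 73)
(24)^4 ≡ 64 (mod 73)
(64)^5 ≡ 8 (mod 73)

8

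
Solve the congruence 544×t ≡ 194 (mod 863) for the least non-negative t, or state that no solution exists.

gcd(544, 863) = 1, so a unique solution mod 863 exists.
544⁻¹ ≡ 560 (mod 863).
t ≡ 560×194 ≡ 765 (mod 863).

765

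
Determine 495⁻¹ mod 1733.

1733 = 3·495 + 248
495 = 1·248 + 247
248 = 1·247 + 1
247 = 247·1 + 0
gcd(495, 1733) = 1, so the inverse exists.
Bézout: 1 = 2·1733 − 7·495.
So 495⁻¹ ≡ −7 ≡ 1726 (mod 1733).

1726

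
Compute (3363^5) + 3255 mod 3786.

(3363)^5 ≡ 2325 (mod 3786)
2325 + 3255 = 5580 ≡ 1794 (mod 3786)

1794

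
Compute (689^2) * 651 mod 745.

236

(689)^2 ≡ 156 (mod 745)
156 * 651 = 101556 ≡ 236 (mod 745)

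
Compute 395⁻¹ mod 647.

647 = 1×395 + 252
395 = 1×252 + 143
252 = 1×143 + 109
143 = 1×109 + 34
109 = 3×34 + 7
34 = 4×7 + 6
7 = 1×6 + 1
6 = 6×1 + 0
gcd(395, 647) = 1, so the inverse exists.
Bézout: 1 = 58×647 − 95×395.
So 395⁻¹ ≡ −95 ≡ 552 (mod 647).

552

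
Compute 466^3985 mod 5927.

1016

3985 in binary is 111110010001, i.e. 3985 = 2048 + 1024 + 512 + 256 + 128 + 16 + 1.
466^1 ≡ 466 (mod 5927)
466^2 ≡ 466^2 = 217156 ≡ 3784 (mod 5927)
466^4 ≡ 3784^2 = 14318656 ≡ 4951 (mod 5927)
466^8 ≡ 4951^2 = 24512401 ≡ 4256 (mod 5927)
466^16 ≡ 4256^2 = 18113536 ≡ 624 (mod 5927)
466^32 ≡ 624^2 = 389376 ≡ 4121 (mod 5927)
466^64 ≡ 4121^2 = 16982641 ≡ 1786 (mod 5927)
466^128 ≡ 1786^2 = 3189796 ≡ 1070 (mod 5927)
466^256 ≡ 1070^2 = 1144900 ≡ 989 (mod 5927)
466^512 ≡ 989^2 = 978121 ≡ 166 (mod 5927)
466^1024 ≡ 166^2 = 27556 ≡ 3848 (mod 5927)
466^2048 ≡ 3848^2 = 14807104 ≡ 1458 (mod 5927)
466^3985 = 466^2048 * 466^1024 * 466^512 * 466^256 * 466^128 * 466^16 * 466^1 ≡ 1458 * 3848 * 166 * 989 * 1070 * 624 * 466 (mod 5927).
Accumulate the product:
1458 * 3848 = 5610384 ≡ 3442
3442 * 166 = 571372 ≡ 2380
2380 * 989 = 2353820 ≡ 801
801 * 1070 = 857070 ≡ 3582
3582 * 624 = 2235168 ≡ 689
689 * 466 = 321074 ≡ 1016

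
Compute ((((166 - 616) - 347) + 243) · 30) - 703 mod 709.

166 - 616 = -450 ≡ 259 (mod 709)
259 - 347 = -88 ≡ 621 (mod 709)
621 + 243 = 864 ≡ 155 (mod 709)
155 · 30 = 4650 ≡ 396 (mod 709)
396 - 703 = -307 ≡ 402 (mod 709)

402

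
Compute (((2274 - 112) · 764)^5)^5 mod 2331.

1420

2274 - 112 = 2162
2162 · 764 = 1651768 ≡ 1420 (mod 2331)
(1420)^5 ≡ 769 (mod 2331)
(769)^5 ≡ 1420 (mod 2331)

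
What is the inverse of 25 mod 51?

49

Run the extended Euclidean algorithm:
51 = 2·25 + 1
25 = 25·1 + 0
gcd(25, 51) = 1, so the inverse exists.
Back-substitute for 1:
1 = 1·51 − 2·25
So 25⁻¹ ≡ −2 ≡ 49 (mod 51).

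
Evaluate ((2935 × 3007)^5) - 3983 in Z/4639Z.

2935 × 3007 = 8825545 ≡ 2167 (mod 4639)
(2167)^5 ≡ 1818 (mod 4639)
1818 - 3983 = -2165 ≡ 2474 (mod 4639)

2474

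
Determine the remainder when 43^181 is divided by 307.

43^1 ≡ 43 (mod 307)
43^2 ≡ 43^2 = 1849 ≡ 7 (mod 307)
43^4 ≡ 7^2 = 49 (mod 307)
43^8 ≡ 49^2 = 2401 ≡ 252 (mod 307)
43^16 ≡ 252^2 = 63504 ≡ 262 (mod 307)
43^32 ≡ 262^2 = 68644 ≡ 183 (mod 307)
43^64 ≡ 183^2 = 33489 ≡ 26 (mod 307)
43^128 ≡ 26^2 = 676 ≡ 62 (mod 307)
43^181 = 43^128 × 43^32 × 43^16 × 43^4 × 43^1 ≡ 62 × 183 × 262 × 49 × 43 (mod 307).
Accumulate the product:
62 × 183 = 11346 ≡ 294
294 × 262 = 77028 ≡ 278
278 × 49 = 13622 ≡ 114
114 × 43 = 4902 ≡ 297

297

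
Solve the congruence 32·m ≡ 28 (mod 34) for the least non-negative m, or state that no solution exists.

gcd(32, 34) = 2, and 2 | 28, so solutions exist.
Divide through by 2: 16·m ≡ 14 (mod 17).
16⁻¹ ≡ 16 (mod 17).
m ≡ 16·14 ≡ 3 (mod 17).
The smallest non-negative solution is m = 3.

3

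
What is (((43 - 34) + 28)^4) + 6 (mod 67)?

43 - 34 = 9
9 + 28 = 37
(37)^4 ≡ 37 (mod 67)
37 + 6 = 43

43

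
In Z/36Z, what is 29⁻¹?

36 = 1×29 + 7
29 = 4×7 + 1
7 = 7×1 + 0
gcd(29, 36) = 1, so the inverse exists.
Back-substitute for 1:
1 = 1×29 − 4×7
  = −4×36 + 5×29
So 29⁻¹ ≡ 5 (mod 36).

5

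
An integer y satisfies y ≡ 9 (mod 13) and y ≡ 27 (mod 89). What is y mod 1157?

828

13⁻¹ mod 89: 13×48 ≡ 1 (mod 89), so 13⁻¹ ≡ 48.
y = 9 + 13×((27 − 9)×48 mod 89) = 9 + 13×63 = 828.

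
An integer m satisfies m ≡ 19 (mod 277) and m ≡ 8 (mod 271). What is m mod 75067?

62067

277⁻¹ mod 271: 277*226 ≡ 1 (mod 271), so 277⁻¹ ≡ 226.
m = 19 + 277*((8 − 19)*226 mod 271) = 19 + 277*224 = 62067.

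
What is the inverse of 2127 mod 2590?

923

By the extended Euclidean algorithm:
2590 = 1×2127 + 463
2127 = 4×463 + 275
463 = 1×275 + 188
275 = 1×188 + 87
188 = 2×87 + 14
87 = 6×14 + 3
14 = 4×3 + 2
3 = 1×2 + 1
2 = 2×1 + 0
gcd(2127, 2590) = 1, so the inverse exists.
Bézout: 1 = −758×2590 + 923×2127.
So 2127⁻¹ ≡ 923 (mod 2590).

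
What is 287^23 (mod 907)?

287^1 ≡ 287 (mod 907)
287^2 ≡ 287^2 = 82369 ≡ 739 (mod 907)
287^4 ≡ 739^2 = 546121 ≡ 107 (mod 907)
287^8 ≡ 107^2 = 11449 ≡ 565 (mod 907)
287^16 ≡ 565^2 = 319225 ≡ 868 (mod 907)
287^23 = 287^16 · 287^4 · 287^2 · 287^1 ≡ 868 · 107 · 739 · 287 (mod 907).
Accumulate the product:
868 · 107 = 92876 ≡ 362
362 · 739 = 267518 ≡ 860
860 · 287 = 246820 ≡ 116

116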